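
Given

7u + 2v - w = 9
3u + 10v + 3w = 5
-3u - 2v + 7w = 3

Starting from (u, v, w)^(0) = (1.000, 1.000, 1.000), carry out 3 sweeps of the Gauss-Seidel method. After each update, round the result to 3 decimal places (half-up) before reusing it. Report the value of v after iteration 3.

Iteration 1:
  u = (9 - (2)·1.000 - (-1)·1.000) / (7) = 1.143
  v = (5 - (3)·1.143 - (3)·1.000) / (10) = -0.143
  w = (3 - (-3)·1.143 - (-2)·-0.143) / (7) = 0.878
Iteration 2:
  u = (9 - (2)·-0.143 - (-1)·0.878) / (7) = 1.452
  v = (5 - (3)·1.452 - (3)·0.878) / (10) = -0.199
  w = (3 - (-3)·1.452 - (-2)·-0.199) / (7) = 0.994
Iteration 3:
  u = (9 - (2)·-0.199 - (-1)·0.994) / (7) = 1.485
  v = (5 - (3)·1.485 - (3)·0.994) / (10) = -0.244
  w = (3 - (-3)·1.485 - (-2)·-0.244) / (7) = 0.995

-0.244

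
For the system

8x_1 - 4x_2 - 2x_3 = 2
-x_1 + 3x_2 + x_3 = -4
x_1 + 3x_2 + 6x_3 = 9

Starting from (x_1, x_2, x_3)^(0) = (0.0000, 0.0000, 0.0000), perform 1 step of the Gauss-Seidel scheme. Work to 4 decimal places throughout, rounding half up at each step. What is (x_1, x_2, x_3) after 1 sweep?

(0.2500, -1.2500, 2.0833)

Iteration 1:
  x_1 = (2 - (-4)·0.0000 - (-2)·0.0000) / (8) = 0.2500
  x_2 = (-4 - (-1)·0.2500 - (1)·0.0000) / (3) = -1.2500
  x_3 = (9 - (1)·0.2500 - (3)·-1.2500) / (6) = 2.0833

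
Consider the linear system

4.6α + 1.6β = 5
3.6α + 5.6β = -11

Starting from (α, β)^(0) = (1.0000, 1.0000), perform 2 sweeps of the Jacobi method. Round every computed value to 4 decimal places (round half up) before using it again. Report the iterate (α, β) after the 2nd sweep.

Iteration 1:
  α = (5 - (1.6)·1.0000) / (4.6) = 0.7391
  β = (-11 - (3.6)·1.0000) / (5.6) = -2.6071
Iteration 2:
  α = (5 - (1.6)·-2.6071) / (4.6) = 1.9938
  β = (-11 - (3.6)·0.7391) / (5.6) = -2.4394

(1.9938, -2.4394)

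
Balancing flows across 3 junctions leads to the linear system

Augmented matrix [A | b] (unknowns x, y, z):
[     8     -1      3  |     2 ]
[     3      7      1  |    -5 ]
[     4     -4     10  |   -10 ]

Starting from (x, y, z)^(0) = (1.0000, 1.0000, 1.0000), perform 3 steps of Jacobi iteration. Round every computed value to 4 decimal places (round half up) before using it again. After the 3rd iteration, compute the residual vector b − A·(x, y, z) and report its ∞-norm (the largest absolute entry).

1.6302

Iteration 1:
  x = (2 - (-1)·1.0000 - (3)·1.0000) / (8) = 0.0000
  y = (-5 - (3)·1.0000 - (1)·1.0000) / (7) = -1.2857
  z = (-10 - (4)·1.0000 - (-4)·1.0000) / (10) = -1.0000
Iteration 2:
  x = (2 - (-1)·-1.2857 - (3)·-1.0000) / (8) = 0.4643
  y = (-5 - (3)·0.0000 - (1)·-1.0000) / (7) = -0.5714
  z = (-10 - (4)·0.0000 - (-4)·-1.2857) / (10) = -1.5143
Iteration 3:
  x = (2 - (-1)·-0.5714 - (3)·-1.5143) / (8) = 0.7464
  y = (-5 - (3)·0.4643 - (1)·-1.5143) / (7) = -0.6969
  z = (-10 - (4)·0.4643 - (-4)·-0.5714) / (10) = -1.4143
Residual b − A·x = (-0.4252, -0.9466, -1.6302); ∞-norm = 1.6302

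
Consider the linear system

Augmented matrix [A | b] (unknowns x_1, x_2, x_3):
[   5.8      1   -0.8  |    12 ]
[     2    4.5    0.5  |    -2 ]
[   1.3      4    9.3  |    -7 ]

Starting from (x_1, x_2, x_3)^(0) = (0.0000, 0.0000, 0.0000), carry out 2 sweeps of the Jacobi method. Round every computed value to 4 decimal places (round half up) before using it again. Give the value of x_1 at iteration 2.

Iteration 1:
  x_1 = (12 - (1)·0.0000 - (-0.8)·0.0000) / (5.8) = 2.0690
  x_2 = (-2 - (2)·0.0000 - (0.5)·0.0000) / (4.5) = -0.4444
  x_3 = (-7 - (1.3)·0.0000 - (4)·0.0000) / (9.3) = -0.7527
Iteration 2:
  x_1 = (12 - (1)·-0.4444 - (-0.8)·-0.7527) / (5.8) = 2.0418
  x_2 = (-2 - (2)·2.0690 - (0.5)·-0.7527) / (4.5) = -1.2804
  x_3 = (-7 - (1.3)·2.0690 - (4)·-0.4444) / (9.3) = -0.8508

2.0418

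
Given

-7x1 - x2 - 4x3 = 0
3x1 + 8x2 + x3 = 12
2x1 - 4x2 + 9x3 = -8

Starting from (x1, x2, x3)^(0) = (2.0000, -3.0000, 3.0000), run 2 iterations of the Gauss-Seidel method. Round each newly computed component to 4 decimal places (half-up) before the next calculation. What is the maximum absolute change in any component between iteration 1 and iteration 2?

Iteration 1:
  x1 = (0 - (-1)·-3.0000 - (-4)·3.0000) / (-7) = -1.2857
  x2 = (12 - (3)·-1.2857 - (1)·3.0000) / (8) = 1.6071
  x3 = (-8 - (2)·-1.2857 - (-4)·1.6071) / (9) = 0.1111
Iteration 2:
  x1 = (0 - (-1)·1.6071 - (-4)·0.1111) / (-7) = -0.2931
  x2 = (12 - (3)·-0.2931 - (1)·0.1111) / (8) = 1.5960
  x3 = (-8 - (2)·-0.2931 - (-4)·1.5960) / (9) = -0.1144
Change: (0.9926, -0.0111, -0.2255) → max |·| = 0.9926

0.9926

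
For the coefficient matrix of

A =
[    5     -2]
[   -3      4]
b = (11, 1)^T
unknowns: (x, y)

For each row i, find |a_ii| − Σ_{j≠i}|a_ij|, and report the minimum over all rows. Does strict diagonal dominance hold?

1

row 1: |5| − (2) = 3
row 2: |4| − (3) = 1
minimum over rows = 1 → strictly diagonally dominant (convergence guaranteed)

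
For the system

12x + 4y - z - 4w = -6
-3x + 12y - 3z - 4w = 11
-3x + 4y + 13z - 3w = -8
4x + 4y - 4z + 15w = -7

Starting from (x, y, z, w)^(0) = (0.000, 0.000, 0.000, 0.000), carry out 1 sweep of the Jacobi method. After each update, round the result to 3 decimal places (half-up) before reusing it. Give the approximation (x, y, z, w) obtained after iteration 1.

Iteration 1:
  x = (-6 - (4)·0.000 - (-1)·0.000 - (-4)·0.000) / (12) = -0.500
  y = (11 - (-3)·0.000 - (-3)·0.000 - (-4)·0.000) / (12) = 0.917
  z = (-8 - (-3)·0.000 - (4)·0.000 - (-3)·0.000) / (13) = -0.615
  w = (-7 - (4)·0.000 - (4)·0.000 - (-4)·0.000) / (15) = -0.467

(-0.500, 0.917, -0.615, -0.467)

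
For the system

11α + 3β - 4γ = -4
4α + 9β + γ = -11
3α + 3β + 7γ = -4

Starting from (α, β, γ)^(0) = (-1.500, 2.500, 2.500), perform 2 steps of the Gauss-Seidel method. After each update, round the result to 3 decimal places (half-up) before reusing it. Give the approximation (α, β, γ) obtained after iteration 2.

Iteration 1:
  α = (-4 - (3)·2.500 - (-4)·2.500) / (11) = -0.136
  β = (-11 - (4)·-0.136 - (1)·2.500) / (9) = -1.440
  γ = (-4 - (3)·-0.136 - (3)·-1.440) / (7) = 0.104
Iteration 2:
  α = (-4 - (3)·-1.440 - (-4)·0.104) / (11) = 0.067
  β = (-11 - (4)·0.067 - (1)·0.104) / (9) = -1.264
  γ = (-4 - (3)·0.067 - (3)·-1.264) / (7) = -0.058

(0.067, -1.264, -0.058)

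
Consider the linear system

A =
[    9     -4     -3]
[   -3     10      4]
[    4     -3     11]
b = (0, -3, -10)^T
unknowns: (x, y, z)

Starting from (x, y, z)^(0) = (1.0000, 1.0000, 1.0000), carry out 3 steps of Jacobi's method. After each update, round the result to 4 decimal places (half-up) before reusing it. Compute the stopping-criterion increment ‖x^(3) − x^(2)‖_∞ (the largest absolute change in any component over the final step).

0.6687

Iteration 1:
  x = (0 - (-4)·1.0000 - (-3)·1.0000) / (9) = 0.7778
  y = (-3 - (-3)·1.0000 - (4)·1.0000) / (10) = -0.4000
  z = (-10 - (4)·1.0000 - (-3)·1.0000) / (11) = -1.0000
Iteration 2:
  x = (0 - (-4)·-0.4000 - (-3)·-1.0000) / (9) = -0.5111
  y = (-3 - (-3)·0.7778 - (4)·-1.0000) / (10) = 0.3333
  z = (-10 - (4)·0.7778 - (-3)·-0.4000) / (11) = -1.3010
Iteration 3:
  x = (0 - (-4)·0.3333 - (-3)·-1.3010) / (9) = -0.2855
  y = (-3 - (-3)·-0.5111 - (4)·-1.3010) / (10) = 0.0671
  z = (-10 - (4)·-0.5111 - (-3)·0.3333) / (11) = -0.6323
Change: (0.2256, -0.2662, 0.6687) → max |·| = 0.6687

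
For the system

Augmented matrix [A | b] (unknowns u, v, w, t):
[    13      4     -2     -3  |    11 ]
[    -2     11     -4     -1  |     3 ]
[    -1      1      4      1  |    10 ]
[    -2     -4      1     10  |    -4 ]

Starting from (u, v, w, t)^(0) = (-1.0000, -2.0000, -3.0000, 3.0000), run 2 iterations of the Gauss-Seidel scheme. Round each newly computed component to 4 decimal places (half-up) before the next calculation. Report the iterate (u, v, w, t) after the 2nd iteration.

Iteration 1:
  u = (11 - (4)·-2.0000 - (-2)·-3.0000 - (-3)·3.0000) / (13) = 1.6923
  v = (3 - (-2)·1.6923 - (-4)·-3.0000 - (-1)·3.0000) / (11) = -0.2378
  w = (10 - (-1)·1.6923 - (1)·-0.2378 - (1)·3.0000) / (4) = 2.2325
  t = (-4 - (-2)·1.6923 - (-4)·-0.2378 - (1)·2.2325) / (10) = -0.3799
Iteration 2:
  u = (11 - (4)·-0.2378 - (-2)·2.2325 - (-3)·-0.3799) / (13) = 1.1751
  v = (3 - (-2)·1.1751 - (-4)·2.2325 - (-1)·-0.3799) / (11) = 1.2637
  w = (10 - (-1)·1.1751 - (1)·1.2637 - (1)·-0.3799) / (4) = 2.5728
  t = (-4 - (-2)·1.1751 - (-4)·1.2637 - (1)·2.5728) / (10) = 0.0832

(1.1751, 1.2637, 2.5728, 0.0832)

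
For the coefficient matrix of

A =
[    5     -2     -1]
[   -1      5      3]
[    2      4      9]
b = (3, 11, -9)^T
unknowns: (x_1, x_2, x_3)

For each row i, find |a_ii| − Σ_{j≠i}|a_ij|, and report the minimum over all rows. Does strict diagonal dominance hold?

row 1: |5| − (2+1) = 2
row 2: |5| − (1+3) = 1
row 3: |9| − (2+4) = 3
minimum over rows = 1 → strictly diagonally dominant (convergence guaranteed)

1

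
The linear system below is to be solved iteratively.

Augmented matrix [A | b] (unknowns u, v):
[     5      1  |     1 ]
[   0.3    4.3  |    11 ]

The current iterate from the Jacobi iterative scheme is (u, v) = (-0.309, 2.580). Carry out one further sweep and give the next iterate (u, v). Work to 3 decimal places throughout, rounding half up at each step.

(-0.316, 2.580)

One sweep:
  u = (1 - (1)·2.580) / (5) = -0.316
  v = (11 - (0.3)·-0.309) / (4.3) = 2.580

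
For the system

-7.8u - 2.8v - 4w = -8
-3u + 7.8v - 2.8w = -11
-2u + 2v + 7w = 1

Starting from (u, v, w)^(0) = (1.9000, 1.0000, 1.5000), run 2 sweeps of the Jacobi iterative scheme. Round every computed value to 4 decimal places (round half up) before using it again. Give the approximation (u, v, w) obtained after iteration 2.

Iteration 1:
  u = (-8 - (-2.8)·1.0000 - (-4)·1.5000) / (-7.8) = -0.1026
  v = (-11 - (-3)·1.9000 - (-2.8)·1.5000) / (7.8) = -0.1410
  w = (1 - (-2)·1.9000 - (2)·1.0000) / (7) = 0.4000
Iteration 2:
  u = (-8 - (-2.8)·-0.1410 - (-4)·0.4000) / (-7.8) = 0.8711
  v = (-11 - (-3)·-0.1026 - (-2.8)·0.4000) / (7.8) = -1.3061
  w = (1 - (-2)·-0.1026 - (2)·-0.1410) / (7) = 0.1538

(0.8711, -1.3061, 0.1538)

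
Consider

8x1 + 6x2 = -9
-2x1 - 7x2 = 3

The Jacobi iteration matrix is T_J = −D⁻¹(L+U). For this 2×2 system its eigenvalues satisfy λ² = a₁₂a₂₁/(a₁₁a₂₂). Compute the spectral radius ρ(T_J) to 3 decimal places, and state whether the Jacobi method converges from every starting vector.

0.463

a₁₂a₂₁/(a₁₁a₂₂) = (6)·(-2) / ((8)·(-7)) = 0.214286
ρ = √|0.214286| = √0.214286 = 0.463
ρ < 1, so Jacobi converges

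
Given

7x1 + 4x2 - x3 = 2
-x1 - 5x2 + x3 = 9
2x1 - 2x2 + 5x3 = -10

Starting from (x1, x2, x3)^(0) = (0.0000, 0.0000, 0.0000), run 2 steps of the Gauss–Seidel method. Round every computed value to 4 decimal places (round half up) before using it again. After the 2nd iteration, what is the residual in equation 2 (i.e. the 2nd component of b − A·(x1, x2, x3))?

Iteration 1:
  x1 = (2 - (4)·0.0000 - (-1)·0.0000) / (7) = 0.2857
  x2 = (9 - (-1)·0.2857 - (1)·0.0000) / (-5) = -1.8571
  x3 = (-10 - (2)·0.2857 - (-2)·-1.8571) / (5) = -2.8571
Iteration 2:
  x1 = (2 - (4)·-1.8571 - (-1)·-2.8571) / (7) = 0.9388
  x2 = (9 - (-1)·0.9388 - (1)·-2.8571) / (-5) = -2.5592
  x3 = (-10 - (2)·0.9388 - (-2)·-2.5592) / (5) = -3.3992
Residual b − A·x = (2.2660, 0.5420, 0.0000)

0.5420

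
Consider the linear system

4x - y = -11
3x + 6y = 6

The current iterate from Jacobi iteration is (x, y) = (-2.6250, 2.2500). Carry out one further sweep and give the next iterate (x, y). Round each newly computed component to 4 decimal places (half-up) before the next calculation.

(-2.1875, 2.3125)

One sweep:
  x = (-11 - (-1)·2.2500) / (4) = -2.1875
  y = (6 - (3)·-2.6250) / (6) = 2.3125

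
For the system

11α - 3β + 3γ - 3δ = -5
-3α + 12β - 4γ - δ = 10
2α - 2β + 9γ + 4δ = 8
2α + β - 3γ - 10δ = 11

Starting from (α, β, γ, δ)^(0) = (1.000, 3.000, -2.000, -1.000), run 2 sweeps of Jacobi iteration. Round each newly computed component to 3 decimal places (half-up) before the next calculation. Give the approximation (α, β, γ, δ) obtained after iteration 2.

(-0.849, 1.585, 0.822, -1.473)

Iteration 1:
  α = (-5 - (-3)·3.000 - (3)·-2.000 - (-3)·-1.000) / (11) = 0.636
  β = (10 - (-3)·1.000 - (-4)·-2.000 - (-1)·-1.000) / (12) = 0.333
  γ = (8 - (2)·1.000 - (-2)·3.000 - (4)·-1.000) / (9) = 1.778
  δ = (11 - (2)·1.000 - (1)·3.000 - (-3)·-2.000) / (-10) = 0.000
Iteration 2:
  α = (-5 - (-3)·0.333 - (3)·1.778 - (-3)·0.000) / (11) = -0.849
  β = (10 - (-3)·0.636 - (-4)·1.778 - (-1)·0.000) / (12) = 1.585
  γ = (8 - (2)·0.636 - (-2)·0.333 - (4)·0.000) / (9) = 0.822
  δ = (11 - (2)·0.636 - (1)·0.333 - (-3)·1.778) / (-10) = -1.473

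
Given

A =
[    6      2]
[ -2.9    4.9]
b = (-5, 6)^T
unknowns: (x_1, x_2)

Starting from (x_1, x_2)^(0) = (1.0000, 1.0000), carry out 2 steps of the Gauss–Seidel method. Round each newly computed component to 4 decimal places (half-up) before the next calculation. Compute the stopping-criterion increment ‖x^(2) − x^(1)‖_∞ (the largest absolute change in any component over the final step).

Iteration 1:
  x_1 = (-5 - (2)·1.0000) / (6) = -1.1667
  x_2 = (6 - (-2.9)·-1.1667) / (4.9) = 0.5340
Iteration 2:
  x_1 = (-5 - (2)·0.5340) / (6) = -1.0113
  x_2 = (6 - (-2.9)·-1.0113) / (4.9) = 0.6260
Change: (0.1554, 0.0920) → max |·| = 0.1554

0.1554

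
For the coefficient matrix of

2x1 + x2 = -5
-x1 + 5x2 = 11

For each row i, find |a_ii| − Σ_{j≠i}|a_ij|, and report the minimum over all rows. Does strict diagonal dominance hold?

1

row 1: |2| − (1) = 1
row 2: |5| − (1) = 4
minimum over rows = 1 → strictly diagonally dominant (convergence guaranteed)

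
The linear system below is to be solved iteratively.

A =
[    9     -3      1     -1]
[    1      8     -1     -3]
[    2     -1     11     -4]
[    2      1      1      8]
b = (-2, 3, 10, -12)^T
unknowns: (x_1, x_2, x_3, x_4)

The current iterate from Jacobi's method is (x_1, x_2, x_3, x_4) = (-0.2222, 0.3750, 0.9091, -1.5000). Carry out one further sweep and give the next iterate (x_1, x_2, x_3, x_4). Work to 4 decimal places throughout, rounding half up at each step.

One sweep:
  x_1 = (-2 - (-3)·0.3750 - (1)·0.9091 - (-1)·-1.5000) / (9) = -0.3649
  x_2 = (3 - (1)·-0.2222 - (-1)·0.9091 - (-3)·-1.5000) / (8) = -0.0461
  x_3 = (10 - (2)·-0.2222 - (-1)·0.3750 - (-4)·-1.5000) / (11) = 0.4381
  x_4 = (-12 - (2)·-0.2222 - (1)·0.3750 - (1)·0.9091) / (8) = -1.6050

(-0.3649, -0.0461, 0.4381, -1.6050)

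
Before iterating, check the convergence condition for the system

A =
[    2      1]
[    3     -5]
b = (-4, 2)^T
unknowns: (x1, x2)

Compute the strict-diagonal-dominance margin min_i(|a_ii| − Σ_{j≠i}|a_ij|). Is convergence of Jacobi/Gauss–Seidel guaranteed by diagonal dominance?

1

row 1: |2| − (1) = 1
row 2: |-5| − (3) = 2
minimum over rows = 1 → strictly diagonally dominant (convergence guaranteed)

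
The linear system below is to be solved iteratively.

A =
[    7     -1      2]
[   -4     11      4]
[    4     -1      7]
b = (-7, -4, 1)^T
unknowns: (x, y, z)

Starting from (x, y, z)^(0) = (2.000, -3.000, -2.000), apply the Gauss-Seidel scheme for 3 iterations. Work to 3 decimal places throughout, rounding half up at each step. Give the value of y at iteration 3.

-1.093

Iteration 1:
  x = (-7 - (-1)·-3.000 - (2)·-2.000) / (7) = -0.857
  y = (-4 - (-4)·-0.857 - (4)·-2.000) / (11) = 0.052
  z = (1 - (4)·-0.857 - (-1)·0.052) / (7) = 0.640
Iteration 2:
  x = (-7 - (-1)·0.052 - (2)·0.640) / (7) = -1.175
  y = (-4 - (-4)·-1.175 - (4)·0.640) / (11) = -1.024
  z = (1 - (4)·-1.175 - (-1)·-1.024) / (7) = 0.668
Iteration 3:
  x = (-7 - (-1)·-1.024 - (2)·0.668) / (7) = -1.337
  y = (-4 - (-4)·-1.337 - (4)·0.668) / (11) = -1.093
  z = (1 - (4)·-1.337 - (-1)·-1.093) / (7) = 0.751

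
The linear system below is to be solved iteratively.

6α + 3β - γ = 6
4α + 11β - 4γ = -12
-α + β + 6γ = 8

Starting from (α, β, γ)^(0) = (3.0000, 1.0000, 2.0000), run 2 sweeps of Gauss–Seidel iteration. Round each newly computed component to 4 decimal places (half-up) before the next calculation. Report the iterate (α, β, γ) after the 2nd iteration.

Iteration 1:
  α = (6 - (3)·1.0000 - (-1)·2.0000) / (6) = 0.8333
  β = (-12 - (4)·0.8333 - (-4)·2.0000) / (11) = -0.6667
  γ = (8 - (-1)·0.8333 - (1)·-0.6667) / (6) = 1.5833
Iteration 2:
  α = (6 - (3)·-0.6667 - (-1)·1.5833) / (6) = 1.5972
  β = (-12 - (4)·1.5972 - (-4)·1.5833) / (11) = -1.0960
  γ = (8 - (-1)·1.5972 - (1)·-1.0960) / (6) = 1.7822

(1.5972, -1.0960, 1.7822)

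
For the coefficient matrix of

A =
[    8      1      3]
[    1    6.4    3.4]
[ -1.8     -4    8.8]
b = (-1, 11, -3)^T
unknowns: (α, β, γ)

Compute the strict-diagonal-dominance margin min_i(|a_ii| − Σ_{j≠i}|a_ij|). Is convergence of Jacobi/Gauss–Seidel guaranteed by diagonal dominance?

2

row 1: |8| − (1+3) = 4
row 2: |6.4| − (1+3.4) = 2
row 3: |8.8| − (1.8+4) = 3
minimum over rows = 2 → strictly diagonally dominant (convergence guaranteed)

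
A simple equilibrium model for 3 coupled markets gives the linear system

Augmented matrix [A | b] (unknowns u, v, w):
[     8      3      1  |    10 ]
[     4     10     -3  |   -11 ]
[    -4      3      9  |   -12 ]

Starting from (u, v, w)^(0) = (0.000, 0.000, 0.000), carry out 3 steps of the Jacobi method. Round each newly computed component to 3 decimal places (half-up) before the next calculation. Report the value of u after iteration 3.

2.051

Iteration 1:
  u = (10 - (3)·0.000 - (1)·0.000) / (8) = 1.250
  v = (-11 - (4)·0.000 - (-3)·0.000) / (10) = -1.100
  w = (-12 - (-4)·0.000 - (3)·0.000) / (9) = -1.333
Iteration 2:
  u = (10 - (3)·-1.100 - (1)·-1.333) / (8) = 1.829
  v = (-11 - (4)·1.250 - (-3)·-1.333) / (10) = -2.000
  w = (-12 - (-4)·1.250 - (3)·-1.100) / (9) = -0.411
Iteration 3:
  u = (10 - (3)·-2.000 - (1)·-0.411) / (8) = 2.051
  v = (-11 - (4)·1.829 - (-3)·-0.411) / (10) = -1.955
  w = (-12 - (-4)·1.829 - (3)·-2.000) / (9) = 0.146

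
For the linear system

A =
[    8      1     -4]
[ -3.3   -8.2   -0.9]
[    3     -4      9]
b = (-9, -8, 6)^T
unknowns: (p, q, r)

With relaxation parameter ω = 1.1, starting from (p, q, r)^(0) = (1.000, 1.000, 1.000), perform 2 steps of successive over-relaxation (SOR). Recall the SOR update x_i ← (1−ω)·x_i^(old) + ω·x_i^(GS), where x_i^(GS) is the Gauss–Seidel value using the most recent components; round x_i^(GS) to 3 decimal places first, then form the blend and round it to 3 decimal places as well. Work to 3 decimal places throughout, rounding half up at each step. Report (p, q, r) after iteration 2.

Iteration 1:
  p: GS value = (-9 - (1)·1.000 - (-4)·1.000) / (8) = -0.750;  p ← (1−ω)·1.000 + ω·-0.750 = -0.925
  q: GS value = (-8 - (-3.3)·-0.925 - (-0.9)·1.000) / (-8.2) = 1.238;  q ← (1−ω)·1.000 + ω·1.238 = 1.262
  r: GS value = (6 - (3)·-0.925 - (-4)·1.262) / (9) = 1.536;  r ← (1−ω)·1.000 + ω·1.536 = 1.590
Iteration 2:
  p: GS value = (-9 - (1)·1.262 - (-4)·1.590) / (8) = -0.488;  p ← (1−ω)·-0.925 + ω·-0.488 = -0.444
  q: GS value = (-8 - (-3.3)·-0.444 - (-0.9)·1.590) / (-8.2) = 0.980;  q ← (1−ω)·1.262 + ω·0.980 = 0.952
  r: GS value = (6 - (3)·-0.444 - (-4)·0.952) / (9) = 1.238;  r ← (1−ω)·1.590 + ω·1.238 = 1.203

(-0.444, 0.952, 1.203)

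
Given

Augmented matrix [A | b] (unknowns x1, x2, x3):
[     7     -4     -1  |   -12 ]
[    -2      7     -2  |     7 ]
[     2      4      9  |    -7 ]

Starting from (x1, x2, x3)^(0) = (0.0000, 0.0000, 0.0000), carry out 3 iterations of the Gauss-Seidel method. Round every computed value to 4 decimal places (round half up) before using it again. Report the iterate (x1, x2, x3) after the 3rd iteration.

Iteration 1:
  x1 = (-12 - (-4)·0.0000 - (-1)·0.0000) / (7) = -1.7143
  x2 = (7 - (-2)·-1.7143 - (-2)·0.0000) / (7) = 0.5102
  x3 = (-7 - (2)·-1.7143 - (4)·0.5102) / (9) = -0.6236
Iteration 2:
  x1 = (-12 - (-4)·0.5102 - (-1)·-0.6236) / (7) = -1.5118
  x2 = (7 - (-2)·-1.5118 - (-2)·-0.6236) / (7) = 0.3899
  x3 = (-7 - (2)·-1.5118 - (4)·0.3899) / (9) = -0.6151
Iteration 3:
  x1 = (-12 - (-4)·0.3899 - (-1)·-0.6151) / (7) = -1.5794
  x2 = (7 - (-2)·-1.5794 - (-2)·-0.6151) / (7) = 0.3730
  x3 = (-7 - (2)·-1.5794 - (4)·0.3730) / (9) = -0.5926

(-1.5794, 0.3730, -0.5926)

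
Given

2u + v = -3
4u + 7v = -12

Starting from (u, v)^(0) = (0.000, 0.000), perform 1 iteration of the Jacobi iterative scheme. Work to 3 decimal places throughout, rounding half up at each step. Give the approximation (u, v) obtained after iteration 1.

(-1.500, -1.714)

Iteration 1:
  u = (-3 - (1)·0.000) / (2) = -1.500
  v = (-12 - (4)·0.000) / (7) = -1.714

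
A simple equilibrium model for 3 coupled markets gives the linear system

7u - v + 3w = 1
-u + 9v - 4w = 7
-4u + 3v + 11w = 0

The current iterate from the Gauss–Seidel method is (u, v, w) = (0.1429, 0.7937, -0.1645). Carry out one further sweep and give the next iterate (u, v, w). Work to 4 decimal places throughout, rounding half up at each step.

(0.3267, 0.7410, -0.0833)

One sweep:
  u = (1 - (-1)·0.7937 - (3)·-0.1645) / (7) = 0.3267
  v = (7 - (-1)·0.3267 - (-4)·-0.1645) / (9) = 0.7410
  w = (0 - (-4)·0.3267 - (3)·0.7410) / (11) = -0.0833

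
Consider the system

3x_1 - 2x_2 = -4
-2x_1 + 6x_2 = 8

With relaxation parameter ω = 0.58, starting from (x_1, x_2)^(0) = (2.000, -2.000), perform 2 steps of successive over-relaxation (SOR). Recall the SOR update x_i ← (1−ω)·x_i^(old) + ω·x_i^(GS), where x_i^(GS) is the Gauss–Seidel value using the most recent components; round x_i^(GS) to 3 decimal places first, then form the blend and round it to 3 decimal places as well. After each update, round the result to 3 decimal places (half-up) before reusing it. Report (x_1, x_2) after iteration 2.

Iteration 1:
  x_1: GS value = (-4 - (-2)·-2.000) / (3) = -2.667;  x_1 ← (1−ω)·2.000 + ω·-2.667 = -0.707
  x_2: GS value = (8 - (-2)·-0.707) / (6) = 1.098;  x_2 ← (1−ω)·-2.000 + ω·1.098 = -0.203
Iteration 2:
  x_1: GS value = (-4 - (-2)·-0.203) / (3) = -1.469;  x_1 ← (1−ω)·-0.707 + ω·-1.469 = -1.149
  x_2: GS value = (8 - (-2)·-1.149) / (6) = 0.950;  x_2 ← (1−ω)·-0.203 + ω·0.950 = 0.466

(-1.149, 0.466)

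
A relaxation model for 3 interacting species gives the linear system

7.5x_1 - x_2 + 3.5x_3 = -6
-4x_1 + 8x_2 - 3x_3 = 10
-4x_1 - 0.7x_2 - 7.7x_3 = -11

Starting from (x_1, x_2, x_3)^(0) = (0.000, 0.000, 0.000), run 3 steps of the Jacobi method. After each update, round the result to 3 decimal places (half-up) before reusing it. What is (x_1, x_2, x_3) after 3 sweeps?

Iteration 1:
  x_1 = (-6 - (-1)·0.000 - (3.5)·0.000) / (7.5) = -0.800
  x_2 = (10 - (-4)·0.000 - (-3)·0.000) / (8) = 1.250
  x_3 = (-11 - (-4)·0.000 - (-0.7)·0.000) / (-7.7) = 1.429
Iteration 2:
  x_1 = (-6 - (-1)·1.250 - (3.5)·1.429) / (7.5) = -1.300
  x_2 = (10 - (-4)·-0.800 - (-3)·1.429) / (8) = 1.386
  x_3 = (-11 - (-4)·-0.800 - (-0.7)·1.250) / (-7.7) = 1.731
Iteration 3:
  x_1 = (-6 - (-1)·1.386 - (3.5)·1.731) / (7.5) = -1.423
  x_2 = (10 - (-4)·-1.300 - (-3)·1.731) / (8) = 1.249
  x_3 = (-11 - (-4)·-1.300 - (-0.7)·1.386) / (-7.7) = 1.978

(-1.423, 1.249, 1.978)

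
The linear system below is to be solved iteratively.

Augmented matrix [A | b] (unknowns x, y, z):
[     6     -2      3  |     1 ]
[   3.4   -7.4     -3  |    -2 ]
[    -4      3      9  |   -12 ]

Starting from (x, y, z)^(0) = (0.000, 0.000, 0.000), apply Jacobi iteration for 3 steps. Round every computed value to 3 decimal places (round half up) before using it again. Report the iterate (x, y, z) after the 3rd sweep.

Iteration 1:
  x = (1 - (-2)·0.000 - (3)·0.000) / (6) = 0.167
  y = (-2 - (3.4)·0.000 - (-3)·0.000) / (-7.4) = 0.270
  z = (-12 - (-4)·0.000 - (3)·0.000) / (9) = -1.333
Iteration 2:
  x = (1 - (-2)·0.270 - (3)·-1.333) / (6) = 0.923
  y = (-2 - (3.4)·0.167 - (-3)·-1.333) / (-7.4) = 0.887
  z = (-12 - (-4)·0.167 - (3)·0.270) / (9) = -1.349
Iteration 3:
  x = (1 - (-2)·0.887 - (3)·-1.349) / (6) = 1.137
  y = (-2 - (3.4)·0.923 - (-3)·-1.349) / (-7.4) = 1.241
  z = (-12 - (-4)·0.923 - (3)·0.887) / (9) = -1.219

(1.137, 1.241, -1.219)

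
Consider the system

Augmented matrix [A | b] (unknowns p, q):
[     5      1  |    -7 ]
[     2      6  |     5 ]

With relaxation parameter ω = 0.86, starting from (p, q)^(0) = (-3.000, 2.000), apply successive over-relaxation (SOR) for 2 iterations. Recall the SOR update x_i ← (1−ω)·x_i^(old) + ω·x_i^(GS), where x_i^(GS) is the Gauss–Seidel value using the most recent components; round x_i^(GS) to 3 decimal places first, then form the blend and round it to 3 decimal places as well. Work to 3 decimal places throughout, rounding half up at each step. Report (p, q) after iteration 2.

Iteration 1:
  p: GS value = (-7 - (1)·2.000) / (5) = -1.800;  p ← (1−ω)·-3.000 + ω·-1.800 = -1.968
  q: GS value = (5 - (2)·-1.968) / (6) = 1.489;  q ← (1−ω)·2.000 + ω·1.489 = 1.561
Iteration 2:
  p: GS value = (-7 - (1)·1.561) / (5) = -1.712;  p ← (1−ω)·-1.968 + ω·-1.712 = -1.748
  q: GS value = (5 - (2)·-1.748) / (6) = 1.416;  q ← (1−ω)·1.561 + ω·1.416 = 1.436

(-1.748, 1.436)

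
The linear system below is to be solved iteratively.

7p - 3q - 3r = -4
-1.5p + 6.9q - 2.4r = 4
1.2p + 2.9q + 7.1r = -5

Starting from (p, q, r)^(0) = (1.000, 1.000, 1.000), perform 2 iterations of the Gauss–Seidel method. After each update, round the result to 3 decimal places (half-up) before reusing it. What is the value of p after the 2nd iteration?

Iteration 1:
  p = (-4 - (-3)·1.000 - (-3)·1.000) / (7) = 0.286
  q = (4 - (-1.5)·0.286 - (-2.4)·1.000) / (6.9) = 0.990
  r = (-5 - (1.2)·0.286 - (2.9)·0.990) / (7.1) = -1.157
Iteration 2:
  p = (-4 - (-3)·0.990 - (-3)·-1.157) / (7) = -0.643
  q = (4 - (-1.5)·-0.643 - (-2.4)·-1.157) / (6.9) = 0.037
  r = (-5 - (1.2)·-0.643 - (2.9)·0.037) / (7.1) = -0.611

-0.643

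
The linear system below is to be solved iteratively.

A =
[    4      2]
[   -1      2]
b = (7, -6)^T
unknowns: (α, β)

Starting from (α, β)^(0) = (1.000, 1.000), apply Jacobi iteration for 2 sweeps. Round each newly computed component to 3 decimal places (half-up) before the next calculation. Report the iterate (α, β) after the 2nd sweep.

(3.000, -2.375)

Iteration 1:
  α = (7 - (2)·1.000) / (4) = 1.250
  β = (-6 - (-1)·1.000) / (2) = -2.500
Iteration 2:
  α = (7 - (2)·-2.500) / (4) = 3.000
  β = (-6 - (-1)·1.250) / (2) = -2.375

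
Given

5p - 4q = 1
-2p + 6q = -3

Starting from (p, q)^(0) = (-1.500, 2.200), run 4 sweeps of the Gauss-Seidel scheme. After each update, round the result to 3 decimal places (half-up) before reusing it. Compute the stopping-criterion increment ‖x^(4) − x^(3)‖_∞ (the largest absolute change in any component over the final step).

0.116

Iteration 1:
  p = (1 - (-4)·2.200) / (5) = 1.960
  q = (-3 - (-2)·1.960) / (6) = 0.153
Iteration 2:
  p = (1 - (-4)·0.153) / (5) = 0.322
  q = (-3 - (-2)·0.322) / (6) = -0.393
Iteration 3:
  p = (1 - (-4)·-0.393) / (5) = -0.114
  q = (-3 - (-2)·-0.114) / (6) = -0.538
Iteration 4:
  p = (1 - (-4)·-0.538) / (5) = -0.230
  q = (-3 - (-2)·-0.230) / (6) = -0.577
Change: (-0.116, -0.039) → max |·| = 0.116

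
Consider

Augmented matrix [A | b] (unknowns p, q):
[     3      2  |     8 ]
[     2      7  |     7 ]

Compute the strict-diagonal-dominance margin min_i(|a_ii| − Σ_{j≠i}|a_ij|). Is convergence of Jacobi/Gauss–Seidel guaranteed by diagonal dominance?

row 1: |3| − (2) = 1
row 2: |7| − (2) = 5
minimum over rows = 1 → strictly diagonally dominant (convergence guaranteed)

1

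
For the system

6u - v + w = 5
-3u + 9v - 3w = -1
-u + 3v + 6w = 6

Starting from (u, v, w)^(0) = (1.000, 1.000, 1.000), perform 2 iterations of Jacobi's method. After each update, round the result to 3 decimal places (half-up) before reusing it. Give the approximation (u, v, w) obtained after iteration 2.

Iteration 1:
  u = (5 - (-1)·1.000 - (1)·1.000) / (6) = 0.833
  v = (-1 - (-3)·1.000 - (-3)·1.000) / (9) = 0.556
  w = (6 - (-1)·1.000 - (3)·1.000) / (6) = 0.667
Iteration 2:
  u = (5 - (-1)·0.556 - (1)·0.667) / (6) = 0.815
  v = (-1 - (-3)·0.833 - (-3)·0.667) / (9) = 0.389
  w = (6 - (-1)·0.833 - (3)·0.556) / (6) = 0.861

(0.815, 0.389, 0.861)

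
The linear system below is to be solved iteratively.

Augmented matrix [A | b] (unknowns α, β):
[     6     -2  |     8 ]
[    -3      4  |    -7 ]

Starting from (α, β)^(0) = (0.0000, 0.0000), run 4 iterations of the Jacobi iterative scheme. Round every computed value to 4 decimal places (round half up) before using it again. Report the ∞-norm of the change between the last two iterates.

Iteration 1:
  α = (8 - (-2)·0.0000) / (6) = 1.3333
  β = (-7 - (-3)·0.0000) / (4) = -1.7500
Iteration 2:
  α = (8 - (-2)·-1.7500) / (6) = 0.7500
  β = (-7 - (-3)·1.3333) / (4) = -0.7500
Iteration 3:
  α = (8 - (-2)·-0.7500) / (6) = 1.0833
  β = (-7 - (-3)·0.7500) / (4) = -1.1875
Iteration 4:
  α = (8 - (-2)·-1.1875) / (6) = 0.9375
  β = (-7 - (-3)·1.0833) / (4) = -0.9375
Change: (-0.1458, 0.2500) → max |·| = 0.2500

0.2500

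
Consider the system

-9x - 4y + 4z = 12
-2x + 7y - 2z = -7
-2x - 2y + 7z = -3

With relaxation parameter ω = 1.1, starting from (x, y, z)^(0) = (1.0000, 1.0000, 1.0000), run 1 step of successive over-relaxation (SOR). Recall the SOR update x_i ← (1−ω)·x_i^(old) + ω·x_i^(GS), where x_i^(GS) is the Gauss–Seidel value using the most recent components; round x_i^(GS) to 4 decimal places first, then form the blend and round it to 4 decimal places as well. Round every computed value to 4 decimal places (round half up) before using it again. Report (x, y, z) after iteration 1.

(-1.5666, -1.3781, -1.4969)

Iteration 1:
  x: GS value = (12 - (-4)·1.0000 - (4)·1.0000) / (-9) = -1.3333;  x ← (1−ω)·1.0000 + ω·-1.3333 = -1.5666
  y: GS value = (-7 - (-2)·-1.5666 - (-2)·1.0000) / (7) = -1.1619;  y ← (1−ω)·1.0000 + ω·-1.1619 = -1.3781
  z: GS value = (-3 - (-2)·-1.5666 - (-2)·-1.3781) / (7) = -1.2699;  z ← (1−ω)·1.0000 + ω·-1.2699 = -1.4969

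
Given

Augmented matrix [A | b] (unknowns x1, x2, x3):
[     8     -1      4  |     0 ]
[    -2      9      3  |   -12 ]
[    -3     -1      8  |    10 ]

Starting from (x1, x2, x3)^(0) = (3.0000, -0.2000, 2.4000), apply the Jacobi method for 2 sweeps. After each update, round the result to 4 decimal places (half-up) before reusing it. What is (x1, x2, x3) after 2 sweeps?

(-1.3583, -2.3889, 0.6073)

Iteration 1:
  x1 = (0 - (-1)·-0.2000 - (4)·2.4000) / (8) = -1.2250
  x2 = (-12 - (-2)·3.0000 - (3)·2.4000) / (9) = -1.4667
  x3 = (10 - (-3)·3.0000 - (-1)·-0.2000) / (8) = 2.3500
Iteration 2:
  x1 = (0 - (-1)·-1.4667 - (4)·2.3500) / (8) = -1.3583
  x2 = (-12 - (-2)·-1.2250 - (3)·2.3500) / (9) = -2.3889
  x3 = (10 - (-3)·-1.2250 - (-1)·-1.4667) / (8) = 0.6073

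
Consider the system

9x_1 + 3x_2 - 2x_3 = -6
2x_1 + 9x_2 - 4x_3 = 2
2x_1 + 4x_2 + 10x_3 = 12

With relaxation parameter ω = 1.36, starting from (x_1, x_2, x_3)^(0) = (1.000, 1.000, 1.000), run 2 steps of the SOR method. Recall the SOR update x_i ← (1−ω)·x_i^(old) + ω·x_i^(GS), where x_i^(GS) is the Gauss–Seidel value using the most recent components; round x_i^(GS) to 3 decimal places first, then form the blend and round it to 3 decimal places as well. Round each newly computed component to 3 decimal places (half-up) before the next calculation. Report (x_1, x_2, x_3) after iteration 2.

(-0.499, 0.783, 0.937)

Iteration 1:
  x_1: GS value = (-6 - (3)·1.000 - (-2)·1.000) / (9) = -0.778;  x_1 ← (1−ω)·1.000 + ω·-0.778 = -1.418
  x_2: GS value = (2 - (2)·-1.418 - (-4)·1.000) / (9) = 0.982;  x_2 ← (1−ω)·1.000 + ω·0.982 = 0.976
  x_3: GS value = (12 - (2)·-1.418 - (4)·0.976) / (10) = 1.093;  x_3 ← (1−ω)·1.000 + ω·1.093 = 1.126
Iteration 2:
  x_1: GS value = (-6 - (3)·0.976 - (-2)·1.126) / (9) = -0.742;  x_1 ← (1−ω)·-1.418 + ω·-0.742 = -0.499
  x_2: GS value = (2 - (2)·-0.499 - (-4)·1.126) / (9) = 0.834;  x_2 ← (1−ω)·0.976 + ω·0.834 = 0.783
  x_3: GS value = (12 - (2)·-0.499 - (4)·0.783) / (10) = 0.987;  x_3 ← (1−ω)·1.126 + ω·0.987 = 0.937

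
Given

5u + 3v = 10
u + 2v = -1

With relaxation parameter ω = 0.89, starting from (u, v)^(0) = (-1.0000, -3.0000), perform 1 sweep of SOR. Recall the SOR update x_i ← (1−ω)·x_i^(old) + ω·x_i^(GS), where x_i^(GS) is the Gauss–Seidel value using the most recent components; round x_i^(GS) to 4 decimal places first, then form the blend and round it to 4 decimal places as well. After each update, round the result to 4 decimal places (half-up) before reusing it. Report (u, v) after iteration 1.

Iteration 1:
  u: GS value = (10 - (3)·-3.0000) / (5) = 3.8000;  u ← (1−ω)·-1.0000 + ω·3.8000 = 3.2720
  v: GS value = (-1 - (1)·3.2720) / (2) = -2.1360;  v ← (1−ω)·-3.0000 + ω·-2.1360 = -2.2310

(3.2720, -2.2310)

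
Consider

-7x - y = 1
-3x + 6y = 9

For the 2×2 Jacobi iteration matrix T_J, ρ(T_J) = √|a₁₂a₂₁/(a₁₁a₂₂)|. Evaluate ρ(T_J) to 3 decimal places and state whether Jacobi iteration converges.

0.267

a₁₂a₂₁/(a₁₁a₂₂) = (-1)·(-3) / ((-7)·(6)) = -0.071429
ρ = √|-0.071429| = √0.071429 = 0.267
ρ < 1, so Jacobi converges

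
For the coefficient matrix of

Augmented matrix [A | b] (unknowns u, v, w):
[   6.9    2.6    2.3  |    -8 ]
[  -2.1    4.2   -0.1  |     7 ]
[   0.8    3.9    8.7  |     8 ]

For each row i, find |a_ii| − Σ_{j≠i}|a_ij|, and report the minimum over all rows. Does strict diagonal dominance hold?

row 1: |6.9| − (2.6+2.3) = 2
row 2: |4.2| − (2.1+0.1) = 2
row 3: |8.7| − (0.8+3.9) = 4
minimum over rows = 2 → strictly diagonally dominant (convergence guaranteed)

2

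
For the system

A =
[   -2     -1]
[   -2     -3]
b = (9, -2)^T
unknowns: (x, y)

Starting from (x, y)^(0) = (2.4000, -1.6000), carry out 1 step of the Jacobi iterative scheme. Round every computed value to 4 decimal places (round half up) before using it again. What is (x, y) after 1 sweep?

Iteration 1:
  x = (9 - (-1)·-1.6000) / (-2) = -3.7000
  y = (-2 - (-2)·2.4000) / (-3) = -0.9333

(-3.7000, -0.9333)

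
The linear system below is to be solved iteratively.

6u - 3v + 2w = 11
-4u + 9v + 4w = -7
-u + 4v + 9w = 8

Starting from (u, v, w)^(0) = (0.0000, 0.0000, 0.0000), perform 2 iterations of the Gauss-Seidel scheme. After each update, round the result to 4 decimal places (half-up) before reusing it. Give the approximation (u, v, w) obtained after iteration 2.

(1.4931, -0.5924, 1.3181)

Iteration 1:
  u = (11 - (-3)·0.0000 - (2)·0.0000) / (6) = 1.8333
  v = (-7 - (-4)·1.8333 - (4)·0.0000) / (9) = 0.0370
  w = (8 - (-1)·1.8333 - (4)·0.0370) / (9) = 1.0761
Iteration 2:
  u = (11 - (-3)·0.0370 - (2)·1.0761) / (6) = 1.4931
  v = (-7 - (-4)·1.4931 - (4)·1.0761) / (9) = -0.5924
  w = (8 - (-1)·1.4931 - (4)·-0.5924) / (9) = 1.3181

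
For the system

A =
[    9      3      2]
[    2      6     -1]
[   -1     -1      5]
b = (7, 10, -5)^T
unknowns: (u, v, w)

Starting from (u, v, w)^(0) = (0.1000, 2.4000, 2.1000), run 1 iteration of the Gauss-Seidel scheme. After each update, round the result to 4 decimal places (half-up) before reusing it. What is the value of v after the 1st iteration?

Iteration 1:
  u = (7 - (3)·2.4000 - (2)·2.1000) / (9) = -0.4889
  v = (10 - (2)·-0.4889 - (-1)·2.1000) / (6) = 2.1796
  w = (-5 - (-1)·-0.4889 - (-1)·2.1796) / (5) = -0.6619

2.1796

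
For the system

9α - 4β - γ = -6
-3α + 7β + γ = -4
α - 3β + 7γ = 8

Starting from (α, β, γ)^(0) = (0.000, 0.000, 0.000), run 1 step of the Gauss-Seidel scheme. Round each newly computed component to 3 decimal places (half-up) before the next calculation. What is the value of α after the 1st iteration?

Iteration 1:
  α = (-6 - (-4)·0.000 - (-1)·0.000) / (9) = -0.667
  β = (-4 - (-3)·-0.667 - (1)·0.000) / (7) = -0.857
  γ = (8 - (1)·-0.667 - (-3)·-0.857) / (7) = 0.871

-0.667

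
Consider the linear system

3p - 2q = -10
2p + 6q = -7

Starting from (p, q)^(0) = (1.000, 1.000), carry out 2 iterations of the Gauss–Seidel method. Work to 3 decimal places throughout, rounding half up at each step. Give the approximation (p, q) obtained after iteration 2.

Iteration 1:
  p = (-10 - (-2)·1.000) / (3) = -2.667
  q = (-7 - (2)·-2.667) / (6) = -0.278
Iteration 2:
  p = (-10 - (-2)·-0.278) / (3) = -3.519
  q = (-7 - (2)·-3.519) / (6) = 0.006

(-3.519, 0.006)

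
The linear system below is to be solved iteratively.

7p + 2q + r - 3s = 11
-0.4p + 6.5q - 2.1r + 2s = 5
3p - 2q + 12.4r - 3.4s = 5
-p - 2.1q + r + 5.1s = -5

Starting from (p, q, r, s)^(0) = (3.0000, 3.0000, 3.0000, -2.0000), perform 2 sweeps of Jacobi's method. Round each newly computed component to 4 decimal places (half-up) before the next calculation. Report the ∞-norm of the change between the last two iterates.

Iteration 1:
  p = (11 - (2)·3.0000 - (1)·3.0000 - (-3)·-2.0000) / (7) = -0.5714
  q = (5 - (-0.4)·3.0000 - (-2.1)·3.0000 - (2)·-2.0000) / (6.5) = 2.5385
  r = (5 - (3)·3.0000 - (-2)·3.0000 - (-3.4)·-2.0000) / (12.4) = -0.3871
  s = (-5 - (-1)·3.0000 - (-2.1)·3.0000 - (1)·3.0000) / (5.1) = 0.2549
Iteration 2:
  p = (11 - (2)·2.5385 - (1)·-0.3871 - (-3)·0.2549) / (7) = 1.0107
  q = (5 - (-0.4)·-0.5714 - (-2.1)·-0.3871 - (2)·0.2549) / (6.5) = 0.5306
  r = (5 - (3)·-0.5714 - (-2)·2.5385 - (-3.4)·0.2549) / (12.4) = 1.0208
  s = (-5 - (-1)·-0.5714 - (-2.1)·2.5385 - (1)·-0.3871) / (5.1) = 0.0287
Change: (1.5821, -2.0079, 1.4079, -0.2262) → max |·| = 2.0079

2.0079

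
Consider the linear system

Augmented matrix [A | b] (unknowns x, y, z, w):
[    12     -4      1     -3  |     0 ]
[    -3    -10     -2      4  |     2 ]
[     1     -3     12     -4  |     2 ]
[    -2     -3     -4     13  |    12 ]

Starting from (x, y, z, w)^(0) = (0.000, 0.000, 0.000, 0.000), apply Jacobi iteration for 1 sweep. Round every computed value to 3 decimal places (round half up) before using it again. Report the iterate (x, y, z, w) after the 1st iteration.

Iteration 1:
  x = (0 - (-4)·0.000 - (1)·0.000 - (-3)·0.000) / (12) = 0.000
  y = (2 - (-3)·0.000 - (-2)·0.000 - (4)·0.000) / (-10) = -0.200
  z = (2 - (1)·0.000 - (-3)·0.000 - (-4)·0.000) / (12) = 0.167
  w = (12 - (-2)·0.000 - (-3)·0.000 - (-4)·0.000) / (13) = 0.923

(0.000, -0.200, 0.167, 0.923)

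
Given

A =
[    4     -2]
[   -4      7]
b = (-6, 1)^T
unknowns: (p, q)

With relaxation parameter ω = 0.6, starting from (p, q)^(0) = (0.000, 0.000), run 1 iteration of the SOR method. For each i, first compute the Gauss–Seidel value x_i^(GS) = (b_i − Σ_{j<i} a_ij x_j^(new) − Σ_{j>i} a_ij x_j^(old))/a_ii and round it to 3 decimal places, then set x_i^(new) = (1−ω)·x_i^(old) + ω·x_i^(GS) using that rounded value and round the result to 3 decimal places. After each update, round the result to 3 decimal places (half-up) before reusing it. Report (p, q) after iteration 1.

(-0.900, -0.223)

Iteration 1:
  p: GS value = (-6 - (-2)·0.000) / (4) = -1.500;  p ← (1−ω)·0.000 + ω·-1.500 = -0.900
  q: GS value = (1 - (-4)·-0.900) / (7) = -0.371;  q ← (1−ω)·0.000 + ω·-0.371 = -0.223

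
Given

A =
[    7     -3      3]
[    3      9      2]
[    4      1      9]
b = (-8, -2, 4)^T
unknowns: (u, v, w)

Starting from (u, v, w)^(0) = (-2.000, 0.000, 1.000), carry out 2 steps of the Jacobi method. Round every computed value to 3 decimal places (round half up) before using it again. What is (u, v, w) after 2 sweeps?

Iteration 1:
  u = (-8 - (-3)·0.000 - (3)·1.000) / (7) = -1.571
  v = (-2 - (3)·-2.000 - (2)·1.000) / (9) = 0.222
  w = (4 - (4)·-2.000 - (1)·0.000) / (9) = 1.333
Iteration 2:
  u = (-8 - (-3)·0.222 - (3)·1.333) / (7) = -1.619
  v = (-2 - (3)·-1.571 - (2)·1.333) / (9) = 0.005
  w = (4 - (4)·-1.571 - (1)·0.222) / (9) = 1.118

(-1.619, 0.005, 1.118)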